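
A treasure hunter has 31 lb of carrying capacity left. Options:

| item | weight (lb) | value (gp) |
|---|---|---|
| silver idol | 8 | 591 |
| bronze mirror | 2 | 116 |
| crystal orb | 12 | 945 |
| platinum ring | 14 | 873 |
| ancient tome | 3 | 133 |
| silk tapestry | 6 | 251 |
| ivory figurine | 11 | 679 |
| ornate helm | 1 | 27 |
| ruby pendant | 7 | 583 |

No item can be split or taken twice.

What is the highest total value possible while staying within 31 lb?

Taking the top-ratio items first gives silver idol + bronze mirror + crystal orb + ornate helm + ruby pendant for 2262 (30 lb).
The 2 lb tied up in bronze mirror is better spent on ancient tome — total rises to 2279 (31 lb).

2279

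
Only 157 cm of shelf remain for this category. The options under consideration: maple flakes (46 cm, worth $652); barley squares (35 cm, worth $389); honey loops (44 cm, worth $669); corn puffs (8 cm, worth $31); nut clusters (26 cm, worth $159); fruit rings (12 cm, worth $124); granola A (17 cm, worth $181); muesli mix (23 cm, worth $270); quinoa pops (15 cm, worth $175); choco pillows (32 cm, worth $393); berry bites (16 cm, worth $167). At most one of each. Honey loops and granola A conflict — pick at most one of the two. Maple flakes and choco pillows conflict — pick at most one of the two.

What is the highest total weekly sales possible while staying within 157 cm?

Maple flakes + honey loops + fruit rings + muesli mix + quinoa pops + berry bites uses 156 of the 157 cm and totals 2057.
Next best is maple flakes + barley squares + honey loops + quinoa pops + berry bites at 2052 (156 cm) — short by 5.

2057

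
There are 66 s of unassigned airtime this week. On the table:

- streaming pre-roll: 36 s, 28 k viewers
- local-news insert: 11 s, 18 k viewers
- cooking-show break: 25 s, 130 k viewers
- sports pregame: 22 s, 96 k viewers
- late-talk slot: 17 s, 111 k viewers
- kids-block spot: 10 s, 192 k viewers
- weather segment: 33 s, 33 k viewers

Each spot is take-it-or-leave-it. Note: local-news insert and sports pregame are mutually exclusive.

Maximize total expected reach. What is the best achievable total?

By expected reach per s: kids-block spot 19.20, late-talk slot 6.53, cooking-show break 5.20 lead.
Taking local-news insert + cooking-show break + late-talk slot + kids-block spot: 63 s used, 451 in expected reach.
The closest alternative, cooking-show break + late-talk slot + kids-block spot, reaches only 433.

451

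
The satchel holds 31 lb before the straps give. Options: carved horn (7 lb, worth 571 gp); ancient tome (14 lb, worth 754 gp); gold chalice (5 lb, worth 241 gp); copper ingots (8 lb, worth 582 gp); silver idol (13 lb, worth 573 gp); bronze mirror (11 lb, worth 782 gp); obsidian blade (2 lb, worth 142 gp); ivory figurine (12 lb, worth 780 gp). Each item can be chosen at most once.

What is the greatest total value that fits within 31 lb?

By value per lb: carved horn 81.57, copper ingots 72.75, bronze mirror 71.09, obsidian blade 71.00 lead.
Taking the top-ratio items first gives carved horn + copper ingots + bronze mirror + obsidian blade for 2077 (28 lb).
The 2 lb tied up in obsidian blade is better spent on gold chalice — total rises to 2176 (31 lb).
The closest alternative, copper ingots + bronze mirror + ivory figurine, reaches only 2144.

2176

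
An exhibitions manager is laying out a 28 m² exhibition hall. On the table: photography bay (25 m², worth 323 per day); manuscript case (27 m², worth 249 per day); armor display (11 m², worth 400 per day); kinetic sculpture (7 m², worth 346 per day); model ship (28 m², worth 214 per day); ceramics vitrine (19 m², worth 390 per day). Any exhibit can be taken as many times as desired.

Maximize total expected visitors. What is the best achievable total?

1384

4×kinetic sculpture uses 28 of the 28 m² and totals 1384.
No other feasible combination exceeds 1384.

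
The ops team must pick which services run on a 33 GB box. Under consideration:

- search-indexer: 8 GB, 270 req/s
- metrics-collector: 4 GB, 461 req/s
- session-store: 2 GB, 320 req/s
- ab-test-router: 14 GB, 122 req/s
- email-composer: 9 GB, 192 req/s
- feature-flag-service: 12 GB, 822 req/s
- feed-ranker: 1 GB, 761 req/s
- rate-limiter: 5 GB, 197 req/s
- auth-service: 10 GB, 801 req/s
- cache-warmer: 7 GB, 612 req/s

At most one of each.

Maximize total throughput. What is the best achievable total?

The ratio heuristic lands on metrics-collector + session-store + feed-ranker + rate-limiter + auth-service + cache-warmer (3152) but leaves 4 GB idle.
Replace metrics-collector and rate-limiter with feature-flag-service: the trade gains 164 net, giving 3316 at 32 GB.

3316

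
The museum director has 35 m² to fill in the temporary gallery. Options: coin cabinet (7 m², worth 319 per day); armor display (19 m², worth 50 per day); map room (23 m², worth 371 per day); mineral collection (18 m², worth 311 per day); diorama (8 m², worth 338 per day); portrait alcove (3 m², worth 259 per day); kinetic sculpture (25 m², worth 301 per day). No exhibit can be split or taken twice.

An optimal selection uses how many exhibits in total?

3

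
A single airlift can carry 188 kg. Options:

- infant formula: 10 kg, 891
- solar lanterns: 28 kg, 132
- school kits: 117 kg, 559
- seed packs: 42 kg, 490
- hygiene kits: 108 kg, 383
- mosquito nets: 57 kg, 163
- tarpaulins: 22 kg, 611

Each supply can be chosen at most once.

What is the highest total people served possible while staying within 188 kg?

Ranking by ratio (people served/kg): infant formula 89.10, tarpaulins 27.77, seed packs 11.67.
Greedy by ratio would take infant formula + solar lanterns + seed packs + mosquito nets + tarpaulins: 159 kg used, total 2287.
Replace solar lanterns and mosquito nets with hygiene kits: the trade gains 88 net, giving 2375 at 182 kg.
The closest alternative, infant formula + solar lanterns + seed packs + mosquito nets + tarpaulins, reaches only 2287.

2375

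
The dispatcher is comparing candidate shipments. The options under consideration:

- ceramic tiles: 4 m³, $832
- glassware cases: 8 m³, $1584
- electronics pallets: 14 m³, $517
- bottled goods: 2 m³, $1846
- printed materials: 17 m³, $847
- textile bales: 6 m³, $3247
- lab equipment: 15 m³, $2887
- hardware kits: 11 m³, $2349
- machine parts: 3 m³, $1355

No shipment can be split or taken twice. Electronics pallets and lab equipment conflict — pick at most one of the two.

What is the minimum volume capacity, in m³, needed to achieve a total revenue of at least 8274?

22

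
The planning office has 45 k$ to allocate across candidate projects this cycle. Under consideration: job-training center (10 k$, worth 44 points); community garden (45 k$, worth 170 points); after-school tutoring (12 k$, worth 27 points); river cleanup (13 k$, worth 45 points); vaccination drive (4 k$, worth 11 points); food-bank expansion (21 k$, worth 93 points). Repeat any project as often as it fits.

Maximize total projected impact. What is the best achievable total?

192

Taking the top-ratio projects first gives 2×food-bank expansion for 186 (42 k$).
Dropping food-bank expansion frees 21 k$; slotting in 2×job-training center + vaccination drive (24 k$) lifts the total to 192 at 45 k$.
Every other selection either busts 45 k$ or fails to beat 192.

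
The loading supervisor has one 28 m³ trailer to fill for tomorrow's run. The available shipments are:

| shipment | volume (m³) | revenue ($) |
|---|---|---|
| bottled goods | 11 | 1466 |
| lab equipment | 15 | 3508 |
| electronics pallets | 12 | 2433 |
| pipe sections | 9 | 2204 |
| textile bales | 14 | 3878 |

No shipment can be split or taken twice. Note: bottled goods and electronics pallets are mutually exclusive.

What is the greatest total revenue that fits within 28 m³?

6311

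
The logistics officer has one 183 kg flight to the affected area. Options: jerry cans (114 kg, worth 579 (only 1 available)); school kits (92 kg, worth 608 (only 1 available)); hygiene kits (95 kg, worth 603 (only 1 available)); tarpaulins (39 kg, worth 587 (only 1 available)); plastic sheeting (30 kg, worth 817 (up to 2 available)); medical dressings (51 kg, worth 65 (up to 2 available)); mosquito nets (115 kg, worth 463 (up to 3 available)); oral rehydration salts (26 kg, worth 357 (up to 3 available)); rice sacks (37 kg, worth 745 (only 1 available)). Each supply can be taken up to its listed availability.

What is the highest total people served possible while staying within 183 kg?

3450

The ratio heuristic lands on tarpaulins + 2×plastic sheeting + oral rehydration salts + rice sacks (3323) but leaves 21 kg idle.
The 39 kg tied up in tarpaulins is better spent on 2×oral rehydration salts — total rises to 3450 (175 kg).
No other feasible combination exceeds 3450.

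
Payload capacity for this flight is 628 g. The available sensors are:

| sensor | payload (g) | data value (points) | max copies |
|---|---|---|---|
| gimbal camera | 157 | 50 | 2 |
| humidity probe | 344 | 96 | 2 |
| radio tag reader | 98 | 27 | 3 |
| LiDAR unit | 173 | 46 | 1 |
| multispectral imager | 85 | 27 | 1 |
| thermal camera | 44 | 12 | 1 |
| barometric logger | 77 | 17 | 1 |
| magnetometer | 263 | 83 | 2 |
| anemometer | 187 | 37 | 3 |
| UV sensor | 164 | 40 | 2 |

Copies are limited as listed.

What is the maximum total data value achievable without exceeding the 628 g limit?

195

A density-first pass picks 2×gimbal camera + 2×radio tag reader + multispectral imager — 181 at 595 g.
Dropping 2×radio tag reader and multispectral imager frees 281 g; slotting in thermal camera + magnetometer (307 g) lifts the total to 195 at 621 g.
Nothing else within 628 g beats 195.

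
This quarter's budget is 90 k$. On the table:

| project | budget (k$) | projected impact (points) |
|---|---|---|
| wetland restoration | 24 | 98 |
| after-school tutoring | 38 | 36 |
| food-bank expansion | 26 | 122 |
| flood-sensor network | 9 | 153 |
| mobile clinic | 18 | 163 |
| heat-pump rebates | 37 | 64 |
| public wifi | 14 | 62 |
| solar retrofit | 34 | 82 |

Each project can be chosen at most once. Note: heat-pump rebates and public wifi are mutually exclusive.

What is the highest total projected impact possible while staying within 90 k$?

536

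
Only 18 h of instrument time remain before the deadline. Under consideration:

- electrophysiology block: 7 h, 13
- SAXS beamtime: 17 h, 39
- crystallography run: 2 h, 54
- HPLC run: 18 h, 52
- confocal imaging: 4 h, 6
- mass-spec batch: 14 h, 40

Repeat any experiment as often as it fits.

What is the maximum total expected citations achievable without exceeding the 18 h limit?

Taking 9×crystallography run: 18 h used, 486 in expected citations.
That's the maximum — no swap from here does better than 486.

486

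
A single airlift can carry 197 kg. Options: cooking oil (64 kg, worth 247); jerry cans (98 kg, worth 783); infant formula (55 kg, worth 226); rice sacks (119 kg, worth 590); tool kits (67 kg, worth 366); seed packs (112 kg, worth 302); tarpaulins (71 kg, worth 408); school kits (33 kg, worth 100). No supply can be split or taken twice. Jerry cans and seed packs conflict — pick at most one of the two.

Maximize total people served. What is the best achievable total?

By people served per kg: jerry cans 7.99, tarpaulins 5.75, tool kits 5.46 lead.
Jerry cans + tarpaulins uses 169 of the 197 kg and totals 1191.
The closest alternative, jerry cans + tool kits, reaches only 1149.

1191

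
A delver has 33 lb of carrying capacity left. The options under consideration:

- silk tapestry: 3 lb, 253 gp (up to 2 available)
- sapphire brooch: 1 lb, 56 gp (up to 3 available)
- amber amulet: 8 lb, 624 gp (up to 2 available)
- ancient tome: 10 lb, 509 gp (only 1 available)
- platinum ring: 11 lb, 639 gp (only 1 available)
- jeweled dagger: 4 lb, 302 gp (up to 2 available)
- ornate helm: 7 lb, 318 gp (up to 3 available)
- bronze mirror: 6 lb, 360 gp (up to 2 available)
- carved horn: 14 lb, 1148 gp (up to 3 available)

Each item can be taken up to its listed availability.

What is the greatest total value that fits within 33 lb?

A density-first pass picks 2×silk tapestry + sapphire brooch + amber amulet + jeweled dagger + carved horn — 2636 at 33 lb.
A better packing is silk tapestry + 2×sapphire brooch + 2×carved horn: 33 lb, total 2661.
That's the maximum — no swap from here does better than 2661.

2661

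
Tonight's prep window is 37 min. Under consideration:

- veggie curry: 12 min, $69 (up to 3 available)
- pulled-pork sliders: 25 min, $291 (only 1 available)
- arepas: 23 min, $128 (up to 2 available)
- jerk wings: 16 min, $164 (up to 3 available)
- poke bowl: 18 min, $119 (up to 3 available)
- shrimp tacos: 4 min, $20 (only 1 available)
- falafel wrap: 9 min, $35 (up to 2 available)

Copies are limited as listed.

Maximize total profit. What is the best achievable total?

360

Veggie curry + pulled-pork sliders uses 37 of the 37 min and totals 360.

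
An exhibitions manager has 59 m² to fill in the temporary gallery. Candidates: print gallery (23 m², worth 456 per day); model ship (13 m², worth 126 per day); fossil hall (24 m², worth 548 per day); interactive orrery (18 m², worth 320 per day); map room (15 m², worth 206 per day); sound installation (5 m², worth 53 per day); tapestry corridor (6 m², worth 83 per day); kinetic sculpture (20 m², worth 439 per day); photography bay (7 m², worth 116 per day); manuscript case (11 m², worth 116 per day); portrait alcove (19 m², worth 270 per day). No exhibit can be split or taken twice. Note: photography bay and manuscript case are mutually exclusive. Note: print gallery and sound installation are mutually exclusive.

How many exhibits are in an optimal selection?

3

Best achievable expected visitors is 1193.
For example fossil hall + map room + kinetic sculpture achieves it, using 59 m².
Every optimal selection uses 3 exhibits.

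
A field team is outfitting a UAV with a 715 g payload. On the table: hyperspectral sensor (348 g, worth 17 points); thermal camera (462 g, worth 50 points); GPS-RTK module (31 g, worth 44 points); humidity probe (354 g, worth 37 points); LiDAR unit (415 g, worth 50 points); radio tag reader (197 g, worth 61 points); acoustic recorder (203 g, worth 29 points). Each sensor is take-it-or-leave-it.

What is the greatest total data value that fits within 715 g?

155

Density check — GPS-RTK module 1.42, radio tag reader 0.31, acoustic recorder 0.14, LiDAR unit 0.12 are the best per g.
The ratio heuristic lands on GPS-RTK module + radio tag reader + acoustic recorder (134) but leaves 284 g idle.
The 203 g tied up in acoustic recorder is better spent on thermal camera — total rises to 155 (690 g).
GPS-RTK module + LiDAR unit + radio tag reader (643 g) also reaches 155 — a tie, but nothing goes higher.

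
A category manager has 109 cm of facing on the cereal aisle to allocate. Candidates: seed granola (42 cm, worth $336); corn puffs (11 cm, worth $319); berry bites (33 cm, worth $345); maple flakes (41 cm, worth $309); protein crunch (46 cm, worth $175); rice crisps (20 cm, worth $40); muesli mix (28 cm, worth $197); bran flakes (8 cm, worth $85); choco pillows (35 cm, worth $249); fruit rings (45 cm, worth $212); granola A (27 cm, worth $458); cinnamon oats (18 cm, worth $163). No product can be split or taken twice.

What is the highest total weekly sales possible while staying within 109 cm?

1404

Taking the top-ratio products first gives corn puffs + berry bites + bran flakes + granola A + cinnamon oats for 1370 (97 cm).
Dropping cinnamon oats frees 18 cm; slotting in muesli mix (28 cm) lifts the total to 1404 at 107 cm.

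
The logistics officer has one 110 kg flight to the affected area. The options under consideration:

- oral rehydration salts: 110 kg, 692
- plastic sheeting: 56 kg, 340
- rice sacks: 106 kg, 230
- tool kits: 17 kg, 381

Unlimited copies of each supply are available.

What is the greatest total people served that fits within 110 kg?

Taking 6×tool kits: 102 kg used, 2286 in people served.
The spare 8 kg is too small for any remaining supply, and no exchange beats 2286.

2286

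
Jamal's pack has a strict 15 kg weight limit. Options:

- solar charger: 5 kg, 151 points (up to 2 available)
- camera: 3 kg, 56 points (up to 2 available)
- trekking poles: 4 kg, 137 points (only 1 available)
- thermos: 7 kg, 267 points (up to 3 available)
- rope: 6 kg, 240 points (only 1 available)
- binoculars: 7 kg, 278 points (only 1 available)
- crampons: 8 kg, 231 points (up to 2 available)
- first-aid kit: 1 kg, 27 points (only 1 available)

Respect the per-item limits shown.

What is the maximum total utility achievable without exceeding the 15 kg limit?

Density check — rope 40.00, binoculars 39.71, thermos 38.14, trekking poles 34.25 are the best per kg.
Taking the top-ratio items first gives rope + binoculars + first-aid kit for 545 (14 kg).
The 6 kg tied up in rope is better spent on thermos — total rises to 572 (15 kg).

572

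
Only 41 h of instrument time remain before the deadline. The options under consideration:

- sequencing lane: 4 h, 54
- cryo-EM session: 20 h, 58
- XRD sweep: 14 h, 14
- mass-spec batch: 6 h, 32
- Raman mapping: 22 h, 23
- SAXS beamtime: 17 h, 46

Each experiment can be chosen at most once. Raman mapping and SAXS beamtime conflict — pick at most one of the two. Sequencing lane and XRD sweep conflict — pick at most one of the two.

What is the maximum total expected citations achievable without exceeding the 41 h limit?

Taking the top-ratio experiments first gives sequencing lane + cryo-EM session + mass-spec batch for 144 (30 h).
Replace mass-spec batch with SAXS beamtime: the trade gains 14 net, giving 158 at 41 h.
Runner-up sequencing lane + cryo-EM session + mass-spec batch tops out at 144.

158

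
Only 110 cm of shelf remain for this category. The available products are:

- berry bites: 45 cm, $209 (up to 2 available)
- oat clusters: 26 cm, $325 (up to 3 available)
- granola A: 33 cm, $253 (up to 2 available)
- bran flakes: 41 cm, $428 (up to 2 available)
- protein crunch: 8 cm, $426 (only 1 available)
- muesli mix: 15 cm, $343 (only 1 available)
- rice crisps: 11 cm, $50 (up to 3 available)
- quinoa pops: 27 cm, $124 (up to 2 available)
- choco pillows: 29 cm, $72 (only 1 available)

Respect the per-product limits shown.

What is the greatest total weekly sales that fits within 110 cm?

1744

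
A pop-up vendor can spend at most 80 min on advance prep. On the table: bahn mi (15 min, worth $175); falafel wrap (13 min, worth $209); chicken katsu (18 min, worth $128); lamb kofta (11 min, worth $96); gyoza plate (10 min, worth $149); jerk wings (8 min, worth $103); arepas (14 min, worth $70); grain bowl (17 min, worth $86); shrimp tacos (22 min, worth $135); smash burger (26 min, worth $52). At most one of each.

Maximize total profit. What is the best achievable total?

Ranking by ratio (profit/min): falafel wrap 16.08, gyoza plate 14.90, jerk wings 12.88.
Filling by ratio: bahn mi + falafel wrap + chicken katsu + lamb kofta + gyoza plate + jerk wings for 860, with 5 min left unused.
The 18 min tied up in chicken katsu is better spent on shrimp tacos — total rises to 867 (79 min).
Every other selection either busts 80 min or fails to beat 867.

867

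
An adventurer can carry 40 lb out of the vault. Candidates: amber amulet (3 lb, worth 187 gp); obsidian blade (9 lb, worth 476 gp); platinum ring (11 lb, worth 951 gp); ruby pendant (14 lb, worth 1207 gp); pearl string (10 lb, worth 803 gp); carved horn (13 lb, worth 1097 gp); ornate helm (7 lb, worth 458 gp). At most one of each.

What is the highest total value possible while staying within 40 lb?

3294

Ranking by ratio (value/lb): platinum ring 86.45, ruby pendant 86.21, carved horn 84.38.
Filling by ratio: platinum ring + ruby pendant + carved horn for 3255, with 2 lb left unused.
Dropping platinum ring frees 11 lb; slotting in amber amulet + pearl string (13 lb) lifts the total to 3294 at 40 lb.
No other feasible combination exceeds 3294.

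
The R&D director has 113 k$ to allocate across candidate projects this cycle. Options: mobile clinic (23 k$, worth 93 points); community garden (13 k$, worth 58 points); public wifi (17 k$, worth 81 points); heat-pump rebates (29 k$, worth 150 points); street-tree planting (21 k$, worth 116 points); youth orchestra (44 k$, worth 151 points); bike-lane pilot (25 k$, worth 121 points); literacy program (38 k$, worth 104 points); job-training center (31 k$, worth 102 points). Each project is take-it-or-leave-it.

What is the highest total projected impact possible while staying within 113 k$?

538

The ratio heuristic lands on community garden + public wifi + heat-pump rebates + street-tree planting + bike-lane pilot (526) but leaves 8 k$ idle.
Replace public wifi with mobile clinic: the trade gains 12 net, giving 538 at 111 k$.
An exhaustive check of the 512 subsets confirms 538.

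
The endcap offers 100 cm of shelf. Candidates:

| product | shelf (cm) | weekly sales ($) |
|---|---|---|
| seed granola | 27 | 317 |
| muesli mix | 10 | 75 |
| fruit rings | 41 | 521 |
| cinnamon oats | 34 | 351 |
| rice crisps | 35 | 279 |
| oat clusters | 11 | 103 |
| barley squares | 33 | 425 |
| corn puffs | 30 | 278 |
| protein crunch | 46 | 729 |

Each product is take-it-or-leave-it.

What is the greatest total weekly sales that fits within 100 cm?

Greedy by ratio would take muesli mix + oat clusters + barley squares + protein crunch: 100 cm used, total 1332.
The 43 cm tied up in muesli mix and barley squares is better spent on fruit rings — total rises to 1353 (98 cm).

1353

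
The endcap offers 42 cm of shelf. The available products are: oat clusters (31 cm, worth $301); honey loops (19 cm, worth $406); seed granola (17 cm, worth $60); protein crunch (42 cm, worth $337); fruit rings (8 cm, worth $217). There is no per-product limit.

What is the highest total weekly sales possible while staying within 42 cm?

1085

Taking 5×fruit rings: 40 cm used, 1085 in weekly sales.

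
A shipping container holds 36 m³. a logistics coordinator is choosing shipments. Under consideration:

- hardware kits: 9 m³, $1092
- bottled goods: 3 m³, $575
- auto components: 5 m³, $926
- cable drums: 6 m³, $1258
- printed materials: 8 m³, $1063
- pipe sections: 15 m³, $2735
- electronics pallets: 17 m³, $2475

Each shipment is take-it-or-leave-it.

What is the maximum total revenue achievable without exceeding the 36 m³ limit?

6011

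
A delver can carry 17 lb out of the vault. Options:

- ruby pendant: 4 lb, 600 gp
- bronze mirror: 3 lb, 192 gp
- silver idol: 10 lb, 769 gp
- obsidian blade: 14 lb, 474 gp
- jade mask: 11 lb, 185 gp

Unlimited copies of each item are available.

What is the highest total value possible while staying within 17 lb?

Density check — ruby pendant 150.00, silver idol 76.90, bronze mirror 64.00 are the best per lb.
The ratio ordering already packs tightly: 4×ruby pendant, 16 lb, 2400.
The spare 1 lb is too small for any remaining item, and no exchange beats 2400.

2400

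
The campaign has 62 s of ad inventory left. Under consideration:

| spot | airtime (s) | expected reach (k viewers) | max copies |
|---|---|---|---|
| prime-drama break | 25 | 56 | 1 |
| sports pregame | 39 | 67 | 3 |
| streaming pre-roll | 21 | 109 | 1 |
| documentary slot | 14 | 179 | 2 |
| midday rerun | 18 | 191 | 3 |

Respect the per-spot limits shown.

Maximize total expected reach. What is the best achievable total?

573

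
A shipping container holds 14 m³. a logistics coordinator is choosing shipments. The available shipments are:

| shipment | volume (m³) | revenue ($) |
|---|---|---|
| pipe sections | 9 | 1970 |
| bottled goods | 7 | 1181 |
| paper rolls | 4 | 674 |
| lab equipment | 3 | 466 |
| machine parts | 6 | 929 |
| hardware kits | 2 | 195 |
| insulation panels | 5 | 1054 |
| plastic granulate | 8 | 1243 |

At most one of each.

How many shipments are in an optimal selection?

2

Optimal total is 3024.
pipe sections + insulation panels hits 3024 at 14 m³.
Any selection reaching 3024 contains exactly 2 shipments.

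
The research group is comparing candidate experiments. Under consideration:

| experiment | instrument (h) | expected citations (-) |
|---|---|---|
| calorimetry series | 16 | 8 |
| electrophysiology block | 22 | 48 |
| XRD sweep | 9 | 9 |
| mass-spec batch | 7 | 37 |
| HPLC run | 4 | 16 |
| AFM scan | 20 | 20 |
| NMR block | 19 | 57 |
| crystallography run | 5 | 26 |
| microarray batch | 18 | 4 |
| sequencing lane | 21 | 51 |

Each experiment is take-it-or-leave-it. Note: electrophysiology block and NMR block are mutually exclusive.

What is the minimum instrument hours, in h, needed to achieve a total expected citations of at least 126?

Need the lightest bundle worth ≥ 126.
mass-spec batch + HPLC run + NMR block + crystallography run reaches 136 using 35 h.
Below 35 h the best achievable stays under 126.

35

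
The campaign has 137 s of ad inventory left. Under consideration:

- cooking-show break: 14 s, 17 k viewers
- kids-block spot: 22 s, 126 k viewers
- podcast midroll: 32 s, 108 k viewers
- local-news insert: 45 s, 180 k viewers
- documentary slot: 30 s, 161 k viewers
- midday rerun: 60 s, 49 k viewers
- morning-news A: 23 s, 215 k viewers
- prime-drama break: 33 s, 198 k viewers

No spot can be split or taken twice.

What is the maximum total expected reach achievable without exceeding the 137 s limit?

754

Ranking by ratio (expected reach/s): morning-news A 9.35, prime-drama break 6.00, kids-block spot 5.73, documentary slot 5.37.
Greedy by ratio would take cooking-show break + kids-block spot + documentary slot + morning-news A + prime-drama break: 122 s used, total 717.
Replace cooking-show break and kids-block spot with local-news insert: the trade gains 37 net, giving 754 at 131 s.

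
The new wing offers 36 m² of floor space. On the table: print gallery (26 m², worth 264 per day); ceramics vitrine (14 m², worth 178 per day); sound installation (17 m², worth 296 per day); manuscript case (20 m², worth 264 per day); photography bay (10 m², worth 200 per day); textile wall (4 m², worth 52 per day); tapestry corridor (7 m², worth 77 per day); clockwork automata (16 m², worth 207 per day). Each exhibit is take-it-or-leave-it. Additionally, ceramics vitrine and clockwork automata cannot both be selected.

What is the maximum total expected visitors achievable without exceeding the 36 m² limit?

573

The ratio heuristic lands on sound installation + photography bay + textile wall (548) but leaves 5 m² idle.
Dropping textile wall frees 4 m²; slotting in tapestry corridor (7 m²) lifts the total to 573 at 34 m².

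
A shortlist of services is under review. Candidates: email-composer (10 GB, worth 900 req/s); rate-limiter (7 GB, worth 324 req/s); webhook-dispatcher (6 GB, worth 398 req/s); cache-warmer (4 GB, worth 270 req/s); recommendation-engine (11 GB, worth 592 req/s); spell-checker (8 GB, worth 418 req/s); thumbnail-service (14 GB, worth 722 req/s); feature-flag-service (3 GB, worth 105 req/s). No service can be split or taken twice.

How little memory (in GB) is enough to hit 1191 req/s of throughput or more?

16

Minimise GB subject to total throughput ≥ 1191.
email-composer + webhook-dispatcher reaches 1298 using 16 GB.
Below 16 GB the best achievable stays under 1191.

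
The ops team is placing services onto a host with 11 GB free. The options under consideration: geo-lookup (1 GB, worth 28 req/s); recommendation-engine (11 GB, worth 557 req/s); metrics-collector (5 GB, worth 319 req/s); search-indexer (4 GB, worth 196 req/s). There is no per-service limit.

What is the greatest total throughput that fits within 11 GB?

666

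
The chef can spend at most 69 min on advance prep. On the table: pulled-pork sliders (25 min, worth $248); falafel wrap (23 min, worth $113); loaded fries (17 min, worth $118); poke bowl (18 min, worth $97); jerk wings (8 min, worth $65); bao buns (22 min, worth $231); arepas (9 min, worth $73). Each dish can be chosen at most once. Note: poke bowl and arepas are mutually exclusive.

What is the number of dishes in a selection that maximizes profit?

4

The maximum profit within 69 min is 617.
For example pulled-pork sliders + jerk wings + bao buns + arepas achieves it, using 64 min.
Every optimal selection uses 4 dishes.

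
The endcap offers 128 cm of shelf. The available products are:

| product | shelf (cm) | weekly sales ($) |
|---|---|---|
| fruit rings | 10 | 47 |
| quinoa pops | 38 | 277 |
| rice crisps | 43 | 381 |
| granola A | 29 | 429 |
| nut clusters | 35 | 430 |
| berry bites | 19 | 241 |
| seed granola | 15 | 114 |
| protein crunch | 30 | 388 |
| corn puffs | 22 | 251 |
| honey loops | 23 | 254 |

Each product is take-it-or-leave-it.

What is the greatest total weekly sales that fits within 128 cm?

1605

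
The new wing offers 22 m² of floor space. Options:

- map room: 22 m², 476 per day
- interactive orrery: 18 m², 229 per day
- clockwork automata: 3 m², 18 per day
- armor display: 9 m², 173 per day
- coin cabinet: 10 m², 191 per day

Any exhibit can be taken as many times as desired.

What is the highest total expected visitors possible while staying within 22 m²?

476

Ranking by ratio (expected visitors/m²): map room 21.64, armor display 19.22, coin cabinet 19.10.
Best packing: map room — 22 m², 476 total.
Every other selection either busts 22 m² or fails to beat 476.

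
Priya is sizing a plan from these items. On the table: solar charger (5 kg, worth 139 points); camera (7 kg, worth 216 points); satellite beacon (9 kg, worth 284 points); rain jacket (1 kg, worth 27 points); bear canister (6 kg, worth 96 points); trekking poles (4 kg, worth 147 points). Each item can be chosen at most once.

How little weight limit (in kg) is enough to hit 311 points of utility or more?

Look for the lowest-weight combination reaching 311.
satellite beacon + rain jacket: 311 utility at 10 kg.
No combination under 10 kg hits 311.

10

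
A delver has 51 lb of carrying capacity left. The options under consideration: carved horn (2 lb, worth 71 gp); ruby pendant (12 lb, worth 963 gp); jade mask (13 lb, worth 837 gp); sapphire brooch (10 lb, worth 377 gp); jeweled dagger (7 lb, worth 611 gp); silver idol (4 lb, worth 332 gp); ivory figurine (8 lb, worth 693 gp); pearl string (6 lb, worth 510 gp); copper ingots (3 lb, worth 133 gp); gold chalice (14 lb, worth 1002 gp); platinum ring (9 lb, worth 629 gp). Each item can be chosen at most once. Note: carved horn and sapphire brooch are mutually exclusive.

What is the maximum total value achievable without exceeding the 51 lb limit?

4111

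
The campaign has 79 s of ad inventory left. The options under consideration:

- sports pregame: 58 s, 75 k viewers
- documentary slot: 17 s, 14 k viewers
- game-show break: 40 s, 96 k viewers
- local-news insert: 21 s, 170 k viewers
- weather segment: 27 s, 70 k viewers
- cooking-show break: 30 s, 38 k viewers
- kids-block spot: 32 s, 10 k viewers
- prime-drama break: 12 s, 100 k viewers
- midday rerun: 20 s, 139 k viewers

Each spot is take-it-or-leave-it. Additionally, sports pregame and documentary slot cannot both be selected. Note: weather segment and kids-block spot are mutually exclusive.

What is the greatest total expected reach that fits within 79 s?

Best packing: documentary slot + local-news insert + prime-drama break + midday rerun — 70 s, 423 total.
Next best is local-news insert + prime-drama break + midday rerun at 409 (53 s) — short by 14.

423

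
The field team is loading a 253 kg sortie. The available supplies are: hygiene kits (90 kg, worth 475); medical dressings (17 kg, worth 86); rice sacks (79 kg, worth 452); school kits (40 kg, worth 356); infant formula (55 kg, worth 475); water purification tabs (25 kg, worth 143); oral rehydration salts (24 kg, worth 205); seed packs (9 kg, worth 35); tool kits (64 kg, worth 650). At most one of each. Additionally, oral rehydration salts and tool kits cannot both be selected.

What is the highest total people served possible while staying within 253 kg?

1968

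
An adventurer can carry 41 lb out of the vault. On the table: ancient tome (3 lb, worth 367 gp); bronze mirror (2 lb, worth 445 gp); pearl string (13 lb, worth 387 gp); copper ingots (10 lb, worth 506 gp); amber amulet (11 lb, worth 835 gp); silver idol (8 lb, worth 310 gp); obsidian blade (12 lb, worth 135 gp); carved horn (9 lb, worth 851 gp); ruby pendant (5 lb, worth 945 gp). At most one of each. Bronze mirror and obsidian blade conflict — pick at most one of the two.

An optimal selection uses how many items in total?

6

The maximum value within 41 lb is 3949.
One optimal bundle: ancient tome + bronze mirror + copper ingots + amber amulet + carved horn + ruby pendant (40 lb).
Any selection reaching 3949 contains exactly 6 items.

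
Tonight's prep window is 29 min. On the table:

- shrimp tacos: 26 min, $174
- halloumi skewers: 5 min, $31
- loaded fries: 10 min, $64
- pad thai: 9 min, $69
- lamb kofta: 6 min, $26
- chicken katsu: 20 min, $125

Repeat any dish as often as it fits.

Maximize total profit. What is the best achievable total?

Best packing: 3×pad thai — 27 min, 207 total.
Nothing else within 29 min beats 207.

207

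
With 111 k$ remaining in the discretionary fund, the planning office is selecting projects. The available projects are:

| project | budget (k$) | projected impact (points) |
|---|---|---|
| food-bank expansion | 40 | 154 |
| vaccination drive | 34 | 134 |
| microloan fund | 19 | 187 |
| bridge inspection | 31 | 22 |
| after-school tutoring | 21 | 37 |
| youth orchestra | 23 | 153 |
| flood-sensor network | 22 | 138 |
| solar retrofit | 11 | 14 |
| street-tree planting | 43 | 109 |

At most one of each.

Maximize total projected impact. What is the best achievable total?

Taking the top-ratio projects first gives vaccination drive + microloan fund + youth orchestra + flood-sensor network + solar retrofit for 626 (109 k$).
The 45 k$ tied up in vaccination drive and solar retrofit is better spent on food-bank expansion — total rises to 632 (104 k$).
Next best is vaccination drive + microloan fund + youth orchestra + flood-sensor network + solar retrofit at 626 (109 k$) — short by 6.

632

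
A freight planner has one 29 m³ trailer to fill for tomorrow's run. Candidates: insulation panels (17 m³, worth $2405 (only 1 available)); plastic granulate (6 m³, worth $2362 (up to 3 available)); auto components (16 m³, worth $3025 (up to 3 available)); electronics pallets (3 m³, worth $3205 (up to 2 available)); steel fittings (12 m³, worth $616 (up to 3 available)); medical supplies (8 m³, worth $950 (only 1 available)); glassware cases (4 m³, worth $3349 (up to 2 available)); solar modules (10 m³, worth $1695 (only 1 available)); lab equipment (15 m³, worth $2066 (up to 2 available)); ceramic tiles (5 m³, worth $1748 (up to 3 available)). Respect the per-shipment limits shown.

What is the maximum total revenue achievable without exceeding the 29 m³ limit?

18352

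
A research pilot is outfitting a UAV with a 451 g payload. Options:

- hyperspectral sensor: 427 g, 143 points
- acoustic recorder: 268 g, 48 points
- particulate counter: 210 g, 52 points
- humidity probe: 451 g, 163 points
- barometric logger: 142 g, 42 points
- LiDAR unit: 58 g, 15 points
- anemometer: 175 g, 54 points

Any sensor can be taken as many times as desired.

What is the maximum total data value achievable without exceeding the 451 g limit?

163

Taking humidity probe: 451 g used, 163 in data value.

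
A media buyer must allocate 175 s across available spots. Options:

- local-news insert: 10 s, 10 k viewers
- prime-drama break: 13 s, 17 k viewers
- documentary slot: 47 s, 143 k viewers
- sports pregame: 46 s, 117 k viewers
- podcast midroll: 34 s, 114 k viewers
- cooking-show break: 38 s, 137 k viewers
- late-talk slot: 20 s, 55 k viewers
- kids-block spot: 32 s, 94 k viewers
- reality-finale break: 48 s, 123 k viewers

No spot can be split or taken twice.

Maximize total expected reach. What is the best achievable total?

By expected reach per s: cooking-show break 3.61, podcast midroll 3.35, documentary slot 3.04 lead.
Documentary slot + podcast midroll + cooking-show break + late-talk slot + kids-block spot uses 171 of the 175 s and totals 543.
Runner-up podcast midroll + cooking-show break + late-talk slot + kids-block spot + reality-finale break tops out at 523.

543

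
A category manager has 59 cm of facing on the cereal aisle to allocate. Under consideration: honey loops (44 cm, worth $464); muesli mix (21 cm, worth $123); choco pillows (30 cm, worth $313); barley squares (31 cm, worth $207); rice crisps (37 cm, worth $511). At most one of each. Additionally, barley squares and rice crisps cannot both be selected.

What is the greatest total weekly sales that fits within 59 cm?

634

Best packing: muesli mix + rice crisps — 58 cm, 634 total.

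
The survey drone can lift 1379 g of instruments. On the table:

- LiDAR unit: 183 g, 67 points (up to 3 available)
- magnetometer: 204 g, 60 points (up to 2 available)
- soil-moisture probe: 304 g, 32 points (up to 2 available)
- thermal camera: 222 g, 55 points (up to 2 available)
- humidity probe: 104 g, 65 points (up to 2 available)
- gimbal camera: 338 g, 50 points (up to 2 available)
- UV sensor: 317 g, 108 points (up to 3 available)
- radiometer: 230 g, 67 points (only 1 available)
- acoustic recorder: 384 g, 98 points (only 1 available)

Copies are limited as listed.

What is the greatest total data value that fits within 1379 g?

A density-first pass picks 3×LiDAR unit + magnetometer + 2×humidity probe + UV sensor — 499 at 1278 g.
Replace 2×LiDAR unit and magnetometer with 2×UV sensor: the trade gains 22 net, giving 521 at 1342 g.
No other feasible combination exceeds 521.

521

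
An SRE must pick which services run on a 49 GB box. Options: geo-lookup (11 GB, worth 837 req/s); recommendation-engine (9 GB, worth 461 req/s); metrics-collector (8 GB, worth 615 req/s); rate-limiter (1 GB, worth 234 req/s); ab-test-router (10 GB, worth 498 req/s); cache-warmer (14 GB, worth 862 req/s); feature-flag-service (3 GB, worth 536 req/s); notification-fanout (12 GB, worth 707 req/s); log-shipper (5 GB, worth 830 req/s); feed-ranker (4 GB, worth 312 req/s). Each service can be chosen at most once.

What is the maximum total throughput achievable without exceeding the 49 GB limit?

4226

Taking geo-lookup + metrics-collector + rate-limiter + cache-warmer + feature-flag-service + log-shipper + feed-ranker: 46 GB used, 4226 in throughput.
Next best is geo-lookup + recommendation-engine + metrics-collector + rate-limiter + feature-flag-service + notification-fanout + log-shipper at 4220 (49 GB) — short by 6.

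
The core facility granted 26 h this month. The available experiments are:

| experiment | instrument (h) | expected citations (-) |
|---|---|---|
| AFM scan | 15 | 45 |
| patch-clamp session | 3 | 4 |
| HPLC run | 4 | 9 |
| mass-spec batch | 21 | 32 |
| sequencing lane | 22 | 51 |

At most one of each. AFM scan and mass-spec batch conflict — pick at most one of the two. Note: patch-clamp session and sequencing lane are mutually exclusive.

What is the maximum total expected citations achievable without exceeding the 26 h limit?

60

Filling by ratio: AFM scan + patch-clamp session + HPLC run for 58, with 4 h left unused.
Dropping AFM scan and patch-clamp session frees 18 h; slotting in sequencing lane (22 h) lifts the total to 60 at 26 h.
Every other selection either busts 26 h or breaks a pairing rule or fails to beat 60.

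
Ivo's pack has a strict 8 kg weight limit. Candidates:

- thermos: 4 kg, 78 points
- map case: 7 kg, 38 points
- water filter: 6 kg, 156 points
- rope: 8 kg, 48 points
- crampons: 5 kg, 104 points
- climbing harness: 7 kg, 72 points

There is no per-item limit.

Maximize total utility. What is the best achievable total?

156

By utility per kg: water filter 26.00, crampons 20.80, thermos 19.50, climbing harness 10.29 lead.
2×thermos uses 8 of the 8 kg and totals 156.
No other feasible combination exceeds 156.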